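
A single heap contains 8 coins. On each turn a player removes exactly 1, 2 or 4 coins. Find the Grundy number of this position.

2

Grundy values for subtraction set {1, 2, 4}:
k:     0  1  2  3  4  5  6  7  8
g(k):  0  1  2  0  1  2  0  1  2
So g(8) = 2.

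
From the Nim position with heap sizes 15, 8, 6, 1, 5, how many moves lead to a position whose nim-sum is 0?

In binary:
  1111  (15)
  1000  (8)
  0110  (6)
  0001  (1)
  0101  (5)
  ----
  0101  (5)
The overall nim-sum is X = 5. A heap of size p has a winning move iff p XOR X < p (reduce it to p XOR X).
  15: 15 XOR 5 = 10 < 15 — winning move (to 10).
  8: 8 XOR 5 = 13 ≥ 8 — no move.
  6: 6 XOR 5 = 3 < 6 — winning move (to 3).
  1: 1 XOR 5 = 4 ≥ 1 — no move.
  5: 5 XOR 5 = 0 < 5 — winning move (to 0).
That gives 3 winning moves.

3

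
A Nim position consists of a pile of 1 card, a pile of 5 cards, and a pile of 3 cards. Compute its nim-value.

7

Nim-sum: 1 XOR 5 XOR 3 = 7.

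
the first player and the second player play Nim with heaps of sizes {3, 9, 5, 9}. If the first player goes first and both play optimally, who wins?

In binary:
  0011  (3)
  1001  (9)
  0101  (5)
  1001  (9)
  ----
  0110  (6)
The nim-sum is 6 ≠ 0, so this is an N-position: the player to move can win; the first player has a winning move.

the first player wins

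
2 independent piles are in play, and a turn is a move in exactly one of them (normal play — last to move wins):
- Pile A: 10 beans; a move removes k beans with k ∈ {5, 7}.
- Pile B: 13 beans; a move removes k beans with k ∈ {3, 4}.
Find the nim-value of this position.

0

Grundy values for pile A (subtraction set {5, 7}):
g(0) = mex{} = 0
g(1) = mex{} = 0
g(2) = mex{} = 0
g(3) = mex{} = 0
g(4) = mex{} = 0
g(5) = mex{0} = 1
g(6) = mex{0} = 1
g(7) = mex{0} = 1
g(8) = mex{0} = 1
g(9) = mex{0} = 1
g(10) = mex{0,1} = 2
So g(10) = 2.
Grundy values for pile B (subtraction set {3, 4}):
k:     0  1  2  3  4  5  6  7  8  9 10 11 12 13
g(k):  0  0  0  1  1  1  2  0  0  0  1  1  1  2
So g(13) = 2.
By the Sprague-Grundy theorem, the Grundy value of a sum of independent games is the XOR of the component values.
Combined value = 2 ⊕ 2 = 0.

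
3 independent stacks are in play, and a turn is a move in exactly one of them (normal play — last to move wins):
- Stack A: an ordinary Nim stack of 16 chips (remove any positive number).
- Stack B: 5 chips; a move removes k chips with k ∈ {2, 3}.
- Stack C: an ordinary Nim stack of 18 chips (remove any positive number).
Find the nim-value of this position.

Stack A is a plain Nim stack of size 16, so its Grundy value is 16.
Build the Grundy sequence for stack B with g(k) = mex{g(k−s) : s ∈ {2, 3}, s ≤ k}:
g(0) = mex{} = 0
g(1) = mex{} = 0
g(2) = mex{0} = 1
g(3) = mex{0} = 1
g(4) = mex{0,1} = 2
g(5) = mex{1} = 0
So g(5) = 0.
Stack C is a plain Nim stack of size 18, so its Grundy value is 18.
The value of a disjunctive sum is the nim-sum of the parts.
Combined value = 16 ⊕ 0 ⊕ 18 = 2.

2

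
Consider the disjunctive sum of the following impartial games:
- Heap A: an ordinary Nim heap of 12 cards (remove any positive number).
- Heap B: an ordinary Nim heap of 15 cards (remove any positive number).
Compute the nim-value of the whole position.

Heap A is a plain Nim heap of size 12, so its Grundy value is 12.
Heap B is a plain Nim heap of size 15, so its Grundy value is 15.
The value of a disjunctive sum is the nim-sum of the parts.
Combined value = 12 XOR 15 = 3.

3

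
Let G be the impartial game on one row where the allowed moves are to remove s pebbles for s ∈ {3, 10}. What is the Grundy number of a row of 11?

1

Compute g(0), g(1), … for moves {3, 10}:
k:     0  1  2  3  4  5  6  7  8  9 10 11
g(k):  0  0  0  1  1  1  0  0  0  1  1  1
So g(11) = 1.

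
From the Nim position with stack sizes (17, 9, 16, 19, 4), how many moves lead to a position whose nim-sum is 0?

3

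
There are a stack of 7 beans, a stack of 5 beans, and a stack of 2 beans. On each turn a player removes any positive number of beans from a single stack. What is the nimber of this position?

0

Compute the nim-sum pairwise:
7 ⊕ 5 = 2
2 ⊕ 2 = 0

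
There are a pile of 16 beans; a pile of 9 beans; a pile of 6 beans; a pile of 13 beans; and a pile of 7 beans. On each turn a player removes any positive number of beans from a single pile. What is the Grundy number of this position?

21

In binary:
  10000  (16)
  01001  (9)
  00110  (6)
  01101  (13)
  00111  (7)
  -----
  10101  (21)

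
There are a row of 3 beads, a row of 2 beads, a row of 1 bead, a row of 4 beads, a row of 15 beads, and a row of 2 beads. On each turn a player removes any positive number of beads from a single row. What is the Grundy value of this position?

9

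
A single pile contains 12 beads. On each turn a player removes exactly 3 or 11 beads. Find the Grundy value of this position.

Build the Grundy sequence with g(k) = mex{g(k−s) : s ∈ {3, 11}, s ≤ k}:
g(0) = mex{} = 0
g(1) = mex{} = 0
g(2) = mex{} = 0
g(3) = mex{0} = 1
g(4) = mex{0} = 1
g(5) = mex{0} = 1
g(6) = mex{1} = 0
g(7) = mex{1} = 0
g(8) = mex{1} = 0
g(9) = mex{0} = 1
g(10) = mex{0} = 1
g(11) = mex{0} = 1
g(12) = mex{0,1} = 2
So g(12) = 2.

2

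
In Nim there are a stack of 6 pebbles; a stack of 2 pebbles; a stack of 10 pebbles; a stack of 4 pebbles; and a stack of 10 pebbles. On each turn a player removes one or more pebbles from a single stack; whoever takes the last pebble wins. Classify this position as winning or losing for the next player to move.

Nim-sum: 6 ^ 2 ^ 10 ^ 4 ^ 10 = 0.
The nim-sum is 0, so this is a P-position: the player to move is in a losing position under optimal play.

Losing position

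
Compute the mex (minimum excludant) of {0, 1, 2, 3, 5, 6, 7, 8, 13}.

The values 0, 1, 2, 3 are all present; 4 is the first non-negative integer missing from the set.

4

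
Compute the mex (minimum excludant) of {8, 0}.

0 is in the set but 1 is not, so the mex is 1.

1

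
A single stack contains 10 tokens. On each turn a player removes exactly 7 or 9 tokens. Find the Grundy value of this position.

Grundy values for subtraction set {7, 9}:
k:     0  1  2  3  4  5  6  7  8  9 10
g(k):  0  0  0  0  0  0  0  1  1  1  1
So g(10) = 1.

1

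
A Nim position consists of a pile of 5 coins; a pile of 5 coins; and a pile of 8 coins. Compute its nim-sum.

Nim-sum: 5 ⊕ 5 ⊕ 8 = 8.

8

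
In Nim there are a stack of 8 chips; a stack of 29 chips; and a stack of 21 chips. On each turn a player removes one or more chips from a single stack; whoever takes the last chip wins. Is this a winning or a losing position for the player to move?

Losing position

Compute the nim-sum pairwise:
8 ^ 29 = 21
21 ^ 21 = 0
The nim-sum is 0, so this is a P-position: the player to move is in a losing position under optimal play.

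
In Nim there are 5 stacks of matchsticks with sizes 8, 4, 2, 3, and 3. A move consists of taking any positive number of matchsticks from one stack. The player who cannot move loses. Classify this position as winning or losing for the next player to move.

Winning position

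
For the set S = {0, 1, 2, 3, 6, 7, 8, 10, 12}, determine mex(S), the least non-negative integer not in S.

The values 0, 1, 2, 3 are all present; 4 is the first non-negative integer missing from the set.

4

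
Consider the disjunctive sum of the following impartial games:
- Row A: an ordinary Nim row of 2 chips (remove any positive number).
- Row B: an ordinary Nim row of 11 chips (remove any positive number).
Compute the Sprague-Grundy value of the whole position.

Row A is a plain Nim row of size 2, so its Grundy value is 2.
Row B is a plain Nim row of size 11, so its Grundy value is 11.
By the Sprague-Grundy theorem, the Grundy value of a sum of independent games is the XOR of the component values.
Combined value = 2 ⊕ 11 = 9.

9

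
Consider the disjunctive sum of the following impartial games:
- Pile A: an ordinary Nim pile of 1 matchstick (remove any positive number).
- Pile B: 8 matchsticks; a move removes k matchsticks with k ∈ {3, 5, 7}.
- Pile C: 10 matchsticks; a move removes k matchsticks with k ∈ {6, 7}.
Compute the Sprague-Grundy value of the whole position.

2

Pile A is a plain Nim pile of size 1, so its Grundy value is 1.
Grundy values for pile B (subtraction set {3, 5, 7}):
g(0) = mex{} = 0
g(1) = mex{} = 0
g(2) = mex{} = 0
g(3) = mex{0} = 1
g(4) = mex{0} = 1
g(5) = mex{0} = 1
g(6) = mex{0,1} = 2
g(7) = mex{0,1} = 2
g(8) = mex{0,1} = 2
So g(8) = 2.
For pile C, compute g(0), g(1), … with moves {6, 7}:
g(0) = mex{} = 0
g(1) = mex{} = 0
g(2) = mex{} = 0
g(3) = mex{} = 0
g(4) = mex{} = 0
g(5) = mex{} = 0
g(6) = mex{0} = 1
g(7) = mex{0} = 1
g(8) = mex{0} = 1
g(9) = mex{0} = 1
g(10) = mex{0} = 1
So g(10) = 1.
The value of a disjunctive sum is the nim-sum of the parts.
Combined value = 1 XOR 2 XOR 1 = 2.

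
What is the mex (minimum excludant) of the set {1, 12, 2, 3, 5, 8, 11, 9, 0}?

4

The values 0, 1, 2, 3 are all present; 4 is the first non-negative integer missing from the set.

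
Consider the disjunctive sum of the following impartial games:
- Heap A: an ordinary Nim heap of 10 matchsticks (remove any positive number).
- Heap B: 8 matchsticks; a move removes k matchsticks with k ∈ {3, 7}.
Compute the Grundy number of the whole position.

Heap A is a plain Nim heap of size 10, so its Grundy value is 10.
For heap B, compute g(0), g(1), … with moves {3, 7}:
k:     0  1  2  3  4  5  6  7  8
g(k):  0  0  0  1  1  1  0  2  2
So g(8) = 2.
The value of a disjunctive sum is the nim-sum of the parts.
Combined value = 10 XOR 2 = 8.

8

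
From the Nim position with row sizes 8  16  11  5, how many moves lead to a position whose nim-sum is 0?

1

Nim-sum: 8 XOR 16 XOR 11 XOR 5 = 22.
The overall nim-sum is X = 22. A row of size p has a winning move iff p XOR X < p (reduce it to p XOR X).
  8: 8 XOR 22 = 30 ≥ 8 — no move.
  16: 16 XOR 22 = 6 < 16 — winning move (to 6).
  11: 11 XOR 22 = 29 ≥ 11 — no move.
  5: 5 XOR 22 = 19 ≥ 5 — no move.
That gives 1 winning move.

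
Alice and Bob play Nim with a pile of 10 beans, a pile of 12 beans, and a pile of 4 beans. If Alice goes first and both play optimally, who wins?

Compute the nim-sum pairwise:
10 ^ 12 = 6
6 ^ 4 = 2
The nim-sum is 2 ≠ 0, so this is an N-position: the player to move can win; Alice has a winning move.

Alice wins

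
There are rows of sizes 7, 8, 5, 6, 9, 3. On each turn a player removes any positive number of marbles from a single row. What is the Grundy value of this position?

Nim-sum: 7 ^ 8 ^ 5 ^ 6 ^ 9 ^ 3 = 6.

6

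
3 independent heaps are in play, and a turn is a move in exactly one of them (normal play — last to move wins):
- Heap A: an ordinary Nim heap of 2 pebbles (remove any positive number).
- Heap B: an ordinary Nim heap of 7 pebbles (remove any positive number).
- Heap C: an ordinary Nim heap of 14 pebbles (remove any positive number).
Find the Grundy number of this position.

Heap A is a plain Nim heap of size 2, so its Grundy value is 2.
Heap B is a plain Nim heap of size 7, so its Grundy value is 7.
Heap C is a plain Nim heap of size 14, so its Grundy value is 14.
By the Sprague-Grundy theorem, the Grundy value of a sum of independent games is the XOR of the component values.
Combined value = 2 XOR 7 XOR 14 = 11.

11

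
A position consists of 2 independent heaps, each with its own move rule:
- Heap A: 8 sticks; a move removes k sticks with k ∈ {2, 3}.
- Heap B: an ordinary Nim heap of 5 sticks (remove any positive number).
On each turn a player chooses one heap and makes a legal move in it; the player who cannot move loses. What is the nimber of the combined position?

Build the Grundy sequence for heap A with g(k) = mex{g(k−s) : s ∈ {2, 3}, s ≤ k}:
k:     0  1  2  3  4  5  6  7  8
g(k):  0  0  1  1  2  0  0  1  1
So g(8) = 1.
Heap B is a plain Nim heap of size 5, so its Grundy value is 5.
By the Sprague-Grundy theorem, the Grundy value of a sum of independent games is the XOR of the component values.
Combined value = 1 XOR 5 = 4.

4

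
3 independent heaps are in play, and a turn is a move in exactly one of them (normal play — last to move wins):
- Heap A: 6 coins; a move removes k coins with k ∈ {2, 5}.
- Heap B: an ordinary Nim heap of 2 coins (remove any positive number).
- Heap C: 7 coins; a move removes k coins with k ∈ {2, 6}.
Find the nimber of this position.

Build the Grundy sequence for heap A with g(k) = mex{g(k−s) : s ∈ {2, 5}, s ≤ k}:
g(0) = mex{} = 0
g(1) = mex{} = 0
g(2) = mex{0} = 1
g(3) = mex{0} = 1
g(4) = mex{1} = 0
g(5) = mex{0,1} = 2
g(6) = mex{0} = 1
So g(6) = 1.
Heap B is a plain Nim heap of size 2, so its Grundy value is 2.
For heap C, compute g(0), g(1), … with moves {2, 6}:
g(0) = mex{} = 0
g(1) = mex{} = 0
g(2) = mex{0} = 1
g(3) = mex{0} = 1
g(4) = mex{1} = 0
g(5) = mex{1} = 0
g(6) = mex{0} = 1
g(7) = mex{0} = 1
So g(7) = 1.
The value of a disjunctive sum is the nim-sum of the parts.
Combined value = 1 ⊕ 2 ⊕ 1 = 2.

2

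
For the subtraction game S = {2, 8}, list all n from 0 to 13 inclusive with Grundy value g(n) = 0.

Build the Grundy sequence with g(k) = mex{g(k−s) : s ∈ {2, 8}, s ≤ k}:
k:     0  1  2  3  4  5  6  7  8  9 10 11 12 13
g(k):  0  0  1  1  0  0  1  1  2  2  0  0  1  1
The P-positions (g = 0) in 0..13 are 0, 1, 4, 5, 10, 11.

0, 1, 4, 5, 10, 11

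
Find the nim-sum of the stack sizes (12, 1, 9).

4

Nim-sum: 12 ^ 1 ^ 9 = 4.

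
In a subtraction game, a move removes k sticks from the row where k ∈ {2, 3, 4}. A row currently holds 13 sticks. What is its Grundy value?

0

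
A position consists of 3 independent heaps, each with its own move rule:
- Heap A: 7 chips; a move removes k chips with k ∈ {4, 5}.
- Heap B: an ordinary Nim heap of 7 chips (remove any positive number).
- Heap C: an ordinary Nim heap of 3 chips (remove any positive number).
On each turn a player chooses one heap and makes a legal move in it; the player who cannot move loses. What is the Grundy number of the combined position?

For heap A, compute g(0), g(1), … with moves {4, 5}:
k:     0  1  2  3  4  5  6  7
g(k):  0  0  0  0  1  1  1  1
So g(7) = 1.
Heap B is a plain Nim heap of size 7, so its Grundy value is 7.
Heap C is a plain Nim heap of size 3, so its Grundy value is 3.
The value of a disjunctive sum is the nim-sum of the parts.
Combined value = 1 ⊕ 7 ⊕ 3 = 5.

5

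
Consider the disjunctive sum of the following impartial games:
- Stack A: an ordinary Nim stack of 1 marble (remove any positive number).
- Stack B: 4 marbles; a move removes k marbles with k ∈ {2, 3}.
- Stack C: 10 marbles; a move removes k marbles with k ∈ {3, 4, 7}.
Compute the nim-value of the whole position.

Stack A is a plain Nim stack of size 1, so its Grundy value is 1.
Grundy values for stack B (subtraction set {2, 3}):
g(0) = mex{} = 0
g(1) = mex{} = 0
g(2) = mex{0} = 1
g(3) = mex{0} = 1
g(4) = mex{0,1} = 2
So g(4) = 2.
For stack C, compute g(0), g(1), … with moves {3, 4, 7}:
k:     0  1  2  3  4  5  6  7  8  9 10
g(k):  0  0  0  1  1  1  2  2  2  3  0
So g(10) = 0.
The value of a disjunctive sum is the nim-sum of the parts.
Combined value = 1 ⊕ 2 ⊕ 0 = 3.

3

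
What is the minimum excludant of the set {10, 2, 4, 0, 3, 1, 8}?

The values 0, 1, 2, 3, 4 are all present; 5 is the first non-negative integer missing from the set.

5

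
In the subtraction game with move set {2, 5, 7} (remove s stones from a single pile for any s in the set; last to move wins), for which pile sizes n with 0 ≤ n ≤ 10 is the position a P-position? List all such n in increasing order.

0, 1, 4, 10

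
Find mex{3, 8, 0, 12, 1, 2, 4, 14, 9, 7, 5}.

The values 0, 1, 2, 3, 4, 5 are all present; 6 is the first non-negative integer missing from the set.

6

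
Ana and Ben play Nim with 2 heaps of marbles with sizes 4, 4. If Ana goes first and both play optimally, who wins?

Compute the nim-sum pairwise:
4 ^ 4 = 0
The nim-sum is 0, so this is a P-position: the player to move is in a losing position under optimal play; Ana is about to move from it and so loses — Ben wins.

Ben wins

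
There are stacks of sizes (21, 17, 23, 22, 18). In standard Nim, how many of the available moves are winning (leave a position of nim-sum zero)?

Compute the nim-sum pairwise:
21 ⊕ 17 = 4
4 ⊕ 23 = 19
19 ⊕ 22 = 5
5 ⊕ 18 = 23
The overall nim-sum is X = 23. A stack of size p has a winning move iff p XOR X < p (reduce it to p XOR X).
  21: 21 XOR 23 = 2 < 21 — winning move (to 2).
  17: 17 XOR 23 = 6 < 17 — winning move (to 6).
  23: 23 XOR 23 = 0 < 23 — winning move (to 0).
  22: 22 XOR 23 = 1 < 22 — winning move (to 1).
  18: 18 XOR 23 = 5 < 18 — winning move (to 5).
That gives 5 winning moves.

5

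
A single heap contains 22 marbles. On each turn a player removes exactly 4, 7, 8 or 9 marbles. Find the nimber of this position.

Build the Grundy sequence with g(k) = mex{g(k−s) : s ∈ {4, 7, 8, 9}, s ≤ k}:
k:     0  1  2  3  4  5  6  7  8  9 10 11 12 13 14 15 16 17 18 19 20 21 22
g(k):  0  0  0  0  1  1  1  1  2  2  2  2  3  0  0  0  0  1  1  1  1  2  2
So g(22) = 2.

2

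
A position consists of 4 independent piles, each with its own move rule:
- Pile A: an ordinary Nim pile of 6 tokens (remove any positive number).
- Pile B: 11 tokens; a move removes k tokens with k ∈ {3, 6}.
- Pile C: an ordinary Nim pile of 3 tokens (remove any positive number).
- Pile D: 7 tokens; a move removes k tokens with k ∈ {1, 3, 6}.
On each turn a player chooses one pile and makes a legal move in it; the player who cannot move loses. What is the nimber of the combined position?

Pile A is a plain Nim pile of size 6, so its Grundy value is 6.
For pile B, compute g(0), g(1), … with moves {3, 6}:
g(0) = mex{} = 0
g(1) = mex{} = 0
g(2) = mex{} = 0
g(3) = mex{0} = 1
g(4) = mex{0} = 1
g(5) = mex{0} = 1
g(6) = mex{0,1} = 2
g(7) = mex{0,1} = 2
g(8) = mex{0,1} = 2
g(9) = mex{1,2} = 0
g(10) = mex{1,2} = 0
g(11) = mex{1,2} = 0
So g(11) = 0.
Pile C is a plain Nim pile of size 3, so its Grundy value is 3.
For pile D, compute g(0), g(1), … with moves {1, 3, 6}:
g(0) = mex{} = 0
g(1) = mex{0} = 1
g(2) = mex{1} = 0
g(3) = mex{0} = 1
g(4) = mex{1} = 0
g(5) = mex{0} = 1
g(6) = mex{0,1} = 2
g(7) = mex{0,1,2} = 3
So g(7) = 3.
By the Sprague-Grundy theorem, the Grundy value of a sum of independent games is the XOR of the component values.
Combined value = 6 ⊕ 0 ⊕ 3 ⊕ 3 = 6.

6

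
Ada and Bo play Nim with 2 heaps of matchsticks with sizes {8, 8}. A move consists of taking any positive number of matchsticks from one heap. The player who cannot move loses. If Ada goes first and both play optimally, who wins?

Compute the nim-sum pairwise:
8 ⊕ 8 = 0
The nim-sum is 0, so this is a P-position: the player to move is in a losing position under optimal play; Ada is about to move from it and so loses — Bo wins.

Bo wins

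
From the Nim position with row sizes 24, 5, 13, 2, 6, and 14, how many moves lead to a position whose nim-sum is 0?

1

In binary:
  11000  (24)
  00101  (5)
  01101  (13)
  00010  (2)
  00110  (6)
  01110  (14)
  -----
  11010  (26)
The overall nim-sum is X = 26. A row of size p has a winning move iff p XOR X < p (reduce it to p XOR X).
  24: 24 XOR 26 = 2 < 24 — winning move (to 2).
  5: 5 XOR 26 = 31 ≥ 5 — no move.
  13: 13 XOR 26 = 23 ≥ 13 — no move.
  2: 2 XOR 26 = 24 ≥ 2 — no move.
  6: 6 XOR 26 = 28 ≥ 6 — no move.
  14: 14 XOR 26 = 20 ≥ 14 — no move.
That gives 1 winning move.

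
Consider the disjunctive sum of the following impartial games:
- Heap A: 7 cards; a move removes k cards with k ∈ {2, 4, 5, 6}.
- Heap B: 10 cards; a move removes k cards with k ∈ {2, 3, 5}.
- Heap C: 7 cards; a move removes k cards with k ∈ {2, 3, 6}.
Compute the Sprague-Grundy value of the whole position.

3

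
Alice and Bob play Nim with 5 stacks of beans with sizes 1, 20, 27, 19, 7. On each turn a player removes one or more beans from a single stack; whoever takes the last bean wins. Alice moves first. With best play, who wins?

Alice wins

Bitwise XOR of the heap sizes:
  00001  (1)
  10100  (20)
  11011  (27)
  10011  (19)
  00111  (7)
  -----
  11010  (26)
The nim-sum is 26 ≠ 0, so this is an N-position: the player to move can win; Alice has a winning move.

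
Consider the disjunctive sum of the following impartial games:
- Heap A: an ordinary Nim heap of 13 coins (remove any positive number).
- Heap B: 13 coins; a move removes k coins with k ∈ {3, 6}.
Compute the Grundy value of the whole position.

Heap A is a plain Nim heap of size 13, so its Grundy value is 13.
For heap B, compute g(0), g(1), … with moves {3, 6}:
g(0) = mex{} = 0
g(1) = mex{} = 0
g(2) = mex{} = 0
g(3) = mex{0} = 1
g(4) = mex{0} = 1
g(5) = mex{0} = 1
g(6) = mex{0,1} = 2
g(7) = mex{0,1} = 2
g(8) = mex{0,1} = 2
g(9) = mex{1,2} = 0
g(10) = mex{1,2} = 0
g(11) = mex{1,2} = 0
g(12) = mex{0,2} = 1
g(13) = mex{0,2} = 1
So g(13) = 1.
The value of a disjunctive sum is the nim-sum of the parts.
Combined value = 13 XOR 1 = 12.

12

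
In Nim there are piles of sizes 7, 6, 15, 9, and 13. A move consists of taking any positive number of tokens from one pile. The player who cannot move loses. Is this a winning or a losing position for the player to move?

Winning position

Nim-sum: 7 XOR 6 XOR 15 XOR 9 XOR 13 = 10.
The nim-sum is 10 ≠ 0, so this is an N-position: the player to move can win.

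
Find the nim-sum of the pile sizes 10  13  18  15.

26

Write each in binary and XOR column by column:
  01010  (10)
  01101  (13)
  10010  (18)
  01111  (15)
  -----
  11010  (26)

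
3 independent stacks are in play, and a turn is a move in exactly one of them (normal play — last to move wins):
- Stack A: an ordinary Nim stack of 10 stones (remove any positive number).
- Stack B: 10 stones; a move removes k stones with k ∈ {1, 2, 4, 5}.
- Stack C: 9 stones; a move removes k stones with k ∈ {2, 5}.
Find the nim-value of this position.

Stack A is a plain Nim stack of size 10, so its Grundy value is 10.
For stack B, compute g(0), g(1), … with moves {1, 2, 4, 5}:
g(0) = mex{} = 0
g(1) = mex{0} = 1
g(2) = mex{0,1} = 2
g(3) = mex{1,2} = 0
g(4) = mex{0,2} = 1
g(5) = mex{0,1} = 2
g(6) = mex{1,2} = 0
g(7) = mex{0,2} = 1
g(8) = mex{0,1} = 2
g(9) = mex{1,2} = 0
g(10) = mex{0,2} = 1
So g(10) = 1.
For stack C, compute g(0), g(1), … with moves {2, 5}:
k:     0  1  2  3  4  5  6  7  8  9
g(k):  0  0  1  1  0  2  1  0  0  1
So g(9) = 1.
By the Sprague-Grundy theorem, the Grundy value of a sum of independent games is the XOR of the component values.
Combined value = 10 ⊕ 1 ⊕ 1 = 10.

10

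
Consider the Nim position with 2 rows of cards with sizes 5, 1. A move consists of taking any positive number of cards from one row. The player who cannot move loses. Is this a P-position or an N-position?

N-position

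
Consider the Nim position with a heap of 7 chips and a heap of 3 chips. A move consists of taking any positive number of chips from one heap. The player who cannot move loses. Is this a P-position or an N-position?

N-position

Compute the nim-sum pairwise:
7 XOR 3 = 4
The nim-sum is 4 ≠ 0, so this is an N-position: the player to move can win.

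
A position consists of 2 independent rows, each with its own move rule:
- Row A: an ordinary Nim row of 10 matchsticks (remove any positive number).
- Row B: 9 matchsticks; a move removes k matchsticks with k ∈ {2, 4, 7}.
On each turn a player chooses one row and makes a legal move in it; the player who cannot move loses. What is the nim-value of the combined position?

10

Row A is a plain Nim row of size 10, so its Grundy value is 10.
For row B, compute g(0), g(1), … with moves {2, 4, 7}:
k:     0  1  2  3  4  5  6  7  8  9
g(k):  0  0  1  1  2  2  0  3  1  0
So g(9) = 0.
By the Sprague-Grundy theorem, the Grundy value of a sum of independent games is the XOR of the component values.
Combined value = 10 ⊕ 0 = 10.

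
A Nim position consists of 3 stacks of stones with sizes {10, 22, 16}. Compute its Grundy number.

Compute the nim-sum pairwise:
10 XOR 22 = 28
28 XOR 16 = 12

12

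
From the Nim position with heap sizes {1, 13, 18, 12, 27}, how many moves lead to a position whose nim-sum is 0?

3

Nim-sum: 1 XOR 13 XOR 18 XOR 12 XOR 27 = 9.
The overall nim-sum is X = 9. A heap of size p has a winning move iff p XOR X < p (reduce it to p XOR X).
  1: 1 XOR 9 = 8 ≥ 1 — no move.
  13: 13 XOR 9 = 4 < 13 — winning move (to 4).
  18: 18 XOR 9 = 27 ≥ 18 — no move.
  12: 12 XOR 9 = 5 < 12 — winning move (to 5).
  27: 27 XOR 9 = 18 < 27 — winning move (to 18).
That gives 3 winning moves.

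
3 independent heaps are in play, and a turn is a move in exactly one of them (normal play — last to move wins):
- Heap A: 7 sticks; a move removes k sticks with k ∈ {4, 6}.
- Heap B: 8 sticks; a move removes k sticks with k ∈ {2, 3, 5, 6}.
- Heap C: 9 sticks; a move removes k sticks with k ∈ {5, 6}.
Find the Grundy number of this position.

0

For heap A, compute g(0), g(1), … with moves {4, 6}:
g(0) = mex{} = 0
g(1) = mex{} = 0
g(2) = mex{} = 0
g(3) = mex{} = 0
g(4) = mex{0} = 1
g(5) = mex{0} = 1
g(6) = mex{0} = 1
g(7) = mex{0} = 1
So g(7) = 1.
For heap B, compute g(0), g(1), … with moves {2, 3, 5, 6}:
g(0) = mex{} = 0
g(1) = mex{} = 0
g(2) = mex{0} = 1
g(3) = mex{0} = 1
g(4) = mex{0,1} = 2
g(5) = mex{0,1} = 2
g(6) = mex{0,1,2} = 3
g(7) = mex{0,1,2} = 3
g(8) = mex{1,2,3} = 0
So g(8) = 0.
Build the Grundy sequence for heap C with g(k) = mex{g(k−s) : s ∈ {5, 6}, s ≤ k}:
k:     0  1  2  3  4  5  6  7  8  9
g(k):  0  0  0  0  0  1  1  1  1  1
So g(9) = 1.
The value of a disjunctive sum is the nim-sum of the parts.
Combined value = 1 ⊕ 0 ⊕ 1 = 0.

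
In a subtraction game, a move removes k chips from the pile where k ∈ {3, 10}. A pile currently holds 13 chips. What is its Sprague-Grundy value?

Build the Grundy sequence with g(k) = mex{g(k−s) : s ∈ {3, 10}, s ≤ k}:
g(0) = mex{} = 0
g(1) = mex{} = 0
g(2) = mex{} = 0
g(3) = mex{0} = 1
g(4) = mex{0} = 1
g(5) = mex{0} = 1
g(6) = mex{1} = 0
g(7) = mex{1} = 0
g(8) = mex{1} = 0
g(9) = mex{0} = 1
g(10) = mex{0} = 1
g(11) = mex{0} = 1
g(12) = mex{0,1} = 2
g(13) = mex{1} = 0
So g(13) = 0.

0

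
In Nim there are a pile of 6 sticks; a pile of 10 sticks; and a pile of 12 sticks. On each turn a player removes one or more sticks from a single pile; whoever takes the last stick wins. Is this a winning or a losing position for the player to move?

Losing position

Nim-sum: 6 XOR 10 XOR 12 = 0.
The nim-sum is 0, so this is a P-position: the player to move is in a losing position under optimal play.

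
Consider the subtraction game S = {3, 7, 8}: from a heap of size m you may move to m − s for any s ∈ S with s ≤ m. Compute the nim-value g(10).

3

Build the Grundy sequence with g(k) = mex{g(k−s) : s ∈ {3, 7, 8}, s ≤ k}:
k:     0  1  2  3  4  5  6  7  8  9 10
g(k):  0  0  0  1  1  1  0  2  2  1  3
So g(10) = 3.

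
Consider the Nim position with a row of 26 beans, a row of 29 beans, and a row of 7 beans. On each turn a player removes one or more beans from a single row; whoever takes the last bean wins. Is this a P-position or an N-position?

In binary:
  11010  (26)
  11101  (29)
  00111  (7)
  -----
  00000  (0)
The nim-sum is 0, so this is a P-position: the player to move is in a losing position under optimal play.

P-position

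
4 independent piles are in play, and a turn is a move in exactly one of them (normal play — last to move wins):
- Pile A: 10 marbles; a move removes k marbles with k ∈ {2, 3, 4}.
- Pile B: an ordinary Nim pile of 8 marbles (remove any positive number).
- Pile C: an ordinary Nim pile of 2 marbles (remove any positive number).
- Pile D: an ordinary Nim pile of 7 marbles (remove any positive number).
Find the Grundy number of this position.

For pile A, compute g(0), g(1), … with moves {2, 3, 4}:
g(0) = mex{} = 0
g(1) = mex{} = 0
g(2) = mex{0} = 1
g(3) = mex{0} = 1
g(4) = mex{0,1} = 2
g(5) = mex{0,1} = 2
g(6) = mex{1,2} = 0
g(7) = mex{1,2} = 0
g(8) = mex{0,2} = 1
g(9) = mex{0,2} = 1
g(10) = mex{0,1} = 2
So g(10) = 2.
Pile B is a plain Nim pile of size 8, so its Grundy value is 8.
Pile C is a plain Nim pile of size 2, so its Grundy value is 2.
Pile D is a plain Nim pile of size 7, so its Grundy value is 7.
By the Sprague-Grundy theorem, the Grundy value of a sum of independent games is the XOR of the component values.
Combined value = 2 XOR 8 XOR 2 XOR 7 = 15.

15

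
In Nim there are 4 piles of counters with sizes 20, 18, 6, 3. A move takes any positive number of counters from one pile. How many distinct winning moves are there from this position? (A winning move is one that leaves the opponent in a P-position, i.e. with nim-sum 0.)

3

Compute the nim-sum pairwise:
20 XOR 18 = 6
6 XOR 6 = 0
0 XOR 3 = 3
The overall nim-sum is X = 3. A pile of size p has a winning move iff p XOR X < p (reduce it to p XOR X).
  20: 20 XOR 3 = 23 ≥ 20 — no move.
  18: 18 XOR 3 = 17 < 18 — winning move (to 17).
  6: 6 XOR 3 = 5 < 6 — winning move (to 5).
  3: 3 XOR 3 = 0 < 3 — winning move (to 0).
That gives 3 winning moves.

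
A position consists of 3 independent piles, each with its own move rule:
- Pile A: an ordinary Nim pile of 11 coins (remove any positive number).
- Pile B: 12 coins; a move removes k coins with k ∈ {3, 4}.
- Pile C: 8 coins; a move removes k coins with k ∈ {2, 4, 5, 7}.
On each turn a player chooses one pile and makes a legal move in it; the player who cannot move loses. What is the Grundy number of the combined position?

14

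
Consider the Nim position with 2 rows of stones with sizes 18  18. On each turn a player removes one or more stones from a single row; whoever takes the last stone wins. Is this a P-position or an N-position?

Compute the nim-sum pairwise:
18 XOR 18 = 0
The nim-sum is 0, so this is a P-position: the player to move is in a losing position under optimal play.

P-position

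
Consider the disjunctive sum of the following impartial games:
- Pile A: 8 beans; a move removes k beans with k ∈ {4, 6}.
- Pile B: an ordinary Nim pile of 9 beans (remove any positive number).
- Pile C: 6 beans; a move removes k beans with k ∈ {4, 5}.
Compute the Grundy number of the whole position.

Grundy values for pile A (subtraction set {4, 6}):
g(0) = mex{} = 0
g(1) = mex{} = 0
g(2) = mex{} = 0
g(3) = mex{} = 0
g(4) = mex{0} = 1
g(5) = mex{0} = 1
g(6) = mex{0} = 1
g(7) = mex{0} = 1
g(8) = mex{0,1} = 2
So g(8) = 2.
Pile B is a plain Nim pile of size 9, so its Grundy value is 9.
Build the Grundy sequence for pile C with g(k) = mex{g(k−s) : s ∈ {4, 5}, s ≤ k}:
g(0) = mex{} = 0
g(1) = mex{} = 0
g(2) = mex{} = 0
g(3) = mex{} = 0
g(4) = mex{0} = 1
g(5) = mex{0} = 1
g(6) = mex{0} = 1
So g(6) = 1.
By the Sprague-Grundy theorem, the Grundy value of a sum of independent games is the XOR of the component values.
Combined value = 2 ⊕ 9 ⊕ 1 = 10.

10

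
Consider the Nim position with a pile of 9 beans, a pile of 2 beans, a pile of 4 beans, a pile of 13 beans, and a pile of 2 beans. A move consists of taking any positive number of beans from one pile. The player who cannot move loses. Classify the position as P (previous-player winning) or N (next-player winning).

Nim-sum: 9 ^ 2 ^ 4 ^ 13 ^ 2 = 0.
The nim-sum is 0, so this is a P-position: the player to move is in a losing position under optimal play.

P-position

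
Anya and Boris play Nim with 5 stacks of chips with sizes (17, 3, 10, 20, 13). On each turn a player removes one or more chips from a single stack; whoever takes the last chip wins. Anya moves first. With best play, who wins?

Anya wins

Bitwise XOR of the heap sizes:
  10001  (17)
  00011  (3)
  01010  (10)
  10100  (20)
  01101  (13)
  -----
  00001  (1)
The nim-sum is 1 ≠ 0, so this is an N-position: the player to move can win; Anya has a winning move.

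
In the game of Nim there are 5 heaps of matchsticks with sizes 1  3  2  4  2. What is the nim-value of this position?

6

Compute the nim-sum pairwise:
1 ⊕ 3 = 2
2 ⊕ 2 = 0
0 ⊕ 4 = 4
4 ⊕ 2 = 6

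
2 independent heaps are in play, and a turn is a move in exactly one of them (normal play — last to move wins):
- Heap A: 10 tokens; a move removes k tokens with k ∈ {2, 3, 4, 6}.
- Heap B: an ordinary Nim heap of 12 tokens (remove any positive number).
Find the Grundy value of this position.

13

Build the Grundy sequence for heap A with g(k) = mex{g(k−s) : s ∈ {2, 3, 4, 6}, s ≤ k}:
g(0) = mex{} = 0
g(1) = mex{} = 0
g(2) = mex{0} = 1
g(3) = mex{0} = 1
g(4) = mex{0,1} = 2
g(5) = mex{0,1} = 2
g(6) = mex{0,1,2} = 3
g(7) = mex{0,1,2} = 3
g(8) = mex{1,2,3} = 0
g(9) = mex{1,2,3} = 0
g(10) = mex{0,2,3} = 1
So g(10) = 1.
Heap B is a plain Nim heap of size 12, so its Grundy value is 12.
The value of a disjunctive sum is the nim-sum of the parts.
Combined value = 1 XOR 12 = 13.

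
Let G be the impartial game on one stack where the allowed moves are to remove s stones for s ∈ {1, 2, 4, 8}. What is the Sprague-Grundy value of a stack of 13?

Grundy values for subtraction set {1, 2, 4, 8}:
k:     0  1  2  3  4  5  6  7  8  9 10 11 12 13
g(k):  0  1  2  0  1  2  0  1  2  0  1  2  0  1
So g(13) = 1.

1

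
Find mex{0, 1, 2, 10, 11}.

The values 0, 1, 2 are all present; 3 is the first non-negative integer missing from the set.

3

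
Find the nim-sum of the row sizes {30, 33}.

63

Write each in binary and XOR column by column:
  011110  (30)
  100001  (33)
  ------
  111111  (63)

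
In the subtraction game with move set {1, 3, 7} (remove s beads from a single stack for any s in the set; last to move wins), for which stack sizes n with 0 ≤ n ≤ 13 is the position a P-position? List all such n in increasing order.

0, 2, 4, 6, 8, 10, 12

Compute g(0), g(1), … for moves {1, 3, 7}:
k:     0  1  2  3  4  5  6  7  8  9 10 11 12 13
g(k):  0  1  0  1  0  1  0  1  0  1  0  1  0  1
The P-positions (g = 0) in 0..13 are 0, 2, 4, 6, 8, 10, 12.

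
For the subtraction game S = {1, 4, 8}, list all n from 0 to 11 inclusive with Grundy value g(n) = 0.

0, 2, 5, 7

Compute g(0), g(1), … for moves {1, 4, 8}:
k:     0  1  2  3  4  5  6  7  8  9 10 11
g(k):  0  1  0  1  2  0  1  0  1  2  3  2
The P-positions (g = 0) in 0..11 are 0, 2, 5, 7.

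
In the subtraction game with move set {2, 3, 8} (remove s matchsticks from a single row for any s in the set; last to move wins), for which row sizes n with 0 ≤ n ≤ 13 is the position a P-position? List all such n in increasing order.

Compute g(0), g(1), … for moves {2, 3, 8}:
g(0) = mex{} = 0
g(1) = mex{} = 0
g(2) = mex{0} = 1
g(3) = mex{0} = 1
g(4) = mex{0,1} = 2
g(5) = mex{1} = 0
g(6) = mex{1,2} = 0
g(7) = mex{0,2} = 1
g(8) = mex{0} = 1
g(9) = mex{0,1} = 2
g(10) = mex{1} = 0
g(11) = mex{1,2} = 0
g(12) = mex{0,2} = 1
g(13) = mex{0} = 1
The P-positions (g = 0) in 0..13 are 0, 1, 5, 6, 10, 11.

0, 1, 5, 6, 10, 11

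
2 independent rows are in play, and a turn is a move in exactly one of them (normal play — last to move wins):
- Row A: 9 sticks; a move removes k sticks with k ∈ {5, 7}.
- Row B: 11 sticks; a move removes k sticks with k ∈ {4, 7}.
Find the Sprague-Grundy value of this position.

1

Grundy values for row A (subtraction set {5, 7}):
g(0) = mex{} = 0
g(1) = mex{} = 0
g(2) = mex{} = 0
g(3) = mex{} = 0
g(4) = mex{} = 0
g(5) = mex{0} = 1
g(6) = mex{0} = 1
g(7) = mex{0} = 1
g(8) = mex{0} = 1
g(9) = mex{0} = 1
So g(9) = 1.
For row B, compute g(0), g(1), … with moves {4, 7}:
k:     0  1  2  3  4  5  6  7  8  9 10 11
g(k):  0  0  0  0  1  1  1  1  2  2  2  0
So g(11) = 0.
By the Sprague-Grundy theorem, the Grundy value of a sum of independent games is the XOR of the component values.
Combined value = 1 ⊕ 0 = 1.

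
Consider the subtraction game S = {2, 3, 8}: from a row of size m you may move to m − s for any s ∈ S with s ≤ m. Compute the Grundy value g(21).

Grundy values for subtraction set {2, 3, 8}:
k:     0  1  2  3  4  5  6  7  8  9 10 11 12 13 14 15 16 17 18 19 20 21
g(k):  0  0  1  1  2  0  0  1  1  2  0  0  1  1  2  0  0  1  1  2  0  0
So g(21) = 0.

0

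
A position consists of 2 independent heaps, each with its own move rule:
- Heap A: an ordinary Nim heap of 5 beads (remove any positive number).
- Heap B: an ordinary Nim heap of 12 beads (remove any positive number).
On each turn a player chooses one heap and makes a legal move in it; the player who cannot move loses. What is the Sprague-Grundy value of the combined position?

Heap A is a plain Nim heap of size 5, so its Grundy value is 5.
Heap B is a plain Nim heap of size 12, so its Grundy value is 12.
By the Sprague-Grundy theorem, the Grundy value of a sum of independent games is the XOR of the component values.
Combined value = 5 ⊕ 12 = 9.

9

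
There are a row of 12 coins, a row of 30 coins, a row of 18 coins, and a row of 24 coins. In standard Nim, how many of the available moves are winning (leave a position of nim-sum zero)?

Nim-sum: 12 ⊕ 30 ⊕ 18 ⊕ 24 = 24.
The overall nim-sum is X = 24. A row of size p has a winning move iff p XOR X < p (reduce it to p XOR X).
  12: 12 XOR 24 = 20 ≥ 12 — no move.
  30: 30 XOR 24 = 6 < 30 — winning move (to 6).
  18: 18 XOR 24 = 10 < 18 — winning move (to 10).
  24: 24 XOR 24 = 0 < 24 — winning move (to 0).
That gives 3 winning moves.

3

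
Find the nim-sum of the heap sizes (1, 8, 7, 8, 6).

0

Compute the nim-sum pairwise:
1 ⊕ 8 = 9
9 ⊕ 7 = 14
14 ⊕ 8 = 6
6 ⊕ 6 = 0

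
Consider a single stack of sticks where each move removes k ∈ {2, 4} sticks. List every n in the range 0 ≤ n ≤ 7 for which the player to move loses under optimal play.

0, 1, 6, 7

Grundy values for subtraction set {2, 4}:
g(0) = mex{} = 0
g(1) = mex{} = 0
g(2) = mex{0} = 1
g(3) = mex{0} = 1
g(4) = mex{0,1} = 2
g(5) = mex{0,1} = 2
g(6) = mex{1,2} = 0
g(7) = mex{1,2} = 0
The P-positions (g = 0) in 0..7 are 0, 1, 6, 7.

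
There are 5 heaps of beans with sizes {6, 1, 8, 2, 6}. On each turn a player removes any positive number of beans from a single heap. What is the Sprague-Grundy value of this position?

11

Nim-sum: 6 XOR 1 XOR 8 XOR 2 XOR 6 = 11.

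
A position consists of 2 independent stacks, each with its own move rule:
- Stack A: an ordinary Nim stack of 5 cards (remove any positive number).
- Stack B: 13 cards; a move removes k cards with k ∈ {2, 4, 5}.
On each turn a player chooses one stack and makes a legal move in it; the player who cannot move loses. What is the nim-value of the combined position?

6

Stack A is a plain Nim stack of size 5, so its Grundy value is 5.
Build the Grundy sequence for stack B with g(k) = mex{g(k−s) : s ∈ {2, 4, 5}, s ≤ k}:
g(0) = mex{} = 0
g(1) = mex{} = 0
g(2) = mex{0} = 1
g(3) = mex{0} = 1
g(4) = mex{0,1} = 2
g(5) = mex{0,1} = 2
g(6) = mex{0,1,2} = 3
g(7) = mex{1,2} = 0
g(8) = mex{1,2,3} = 0
g(9) = mex{0,2} = 1
g(10) = mex{0,2,3} = 1
g(11) = mex{0,1,3} = 2
g(12) = mex{0,1} = 2
g(13) = mex{0,1,2} = 3
So g(13) = 3.
The value of a disjunctive sum is the nim-sum of the parts.
Combined value = 5 XOR 3 = 6.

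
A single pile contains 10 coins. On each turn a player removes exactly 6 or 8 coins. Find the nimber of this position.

1

Build the Grundy sequence with g(k) = mex{g(k−s) : s ∈ {6, 8}, s ≤ k}:
k:     0  1  2  3  4  5  6  7  8  9 10
g(k):  0  0  0  0  0  0  1  1  1  1  1
So g(10) = 1.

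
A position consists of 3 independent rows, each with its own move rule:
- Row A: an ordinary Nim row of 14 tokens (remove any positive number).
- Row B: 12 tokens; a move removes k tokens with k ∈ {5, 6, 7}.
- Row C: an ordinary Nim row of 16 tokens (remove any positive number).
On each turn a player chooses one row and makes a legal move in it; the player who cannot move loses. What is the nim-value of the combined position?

Row A is a plain Nim row of size 14, so its Grundy value is 14.
For row B, compute g(0), g(1), … with moves {5, 6, 7}:
k:     0  1  2  3  4  5  6  7  8  9 10 11 12
g(k):  0  0  0  0  0  1  1  1  1  1  2  2  0
So g(12) = 0.
Row C is a plain Nim row of size 16, so its Grundy value is 16.
The value of a disjunctive sum is the nim-sum of the parts.
Combined value = 14 XOR 0 XOR 16 = 30.

30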